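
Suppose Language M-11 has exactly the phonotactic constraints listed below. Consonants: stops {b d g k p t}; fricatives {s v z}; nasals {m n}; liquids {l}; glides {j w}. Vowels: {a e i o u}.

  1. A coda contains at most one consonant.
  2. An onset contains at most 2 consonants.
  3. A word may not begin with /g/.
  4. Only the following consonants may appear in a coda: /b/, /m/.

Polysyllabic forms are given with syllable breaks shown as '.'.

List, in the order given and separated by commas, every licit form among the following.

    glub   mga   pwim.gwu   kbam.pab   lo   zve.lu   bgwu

mga, pwim.gwu, kbam.pab, lo, zve.lu

glub — violates constraint 3: word begins with /g/ → illicit
mga — σ1 onset /mg/ (2C), coda /∅/ ok → licit
pwim.gwu — σ1 onset /pw/ (2C), coda /m/ ok; σ2 onset /gw/ (2C), coda /∅/ ok → licit
kbam.pab — σ1 onset /kb/ (2C), coda /m/ ok; σ2 onset /p/, coda /b/ ok → licit
lo — σ1 onset /l/, coda /∅/ ok → licit
zve.lu — σ1 onset /zv/ (2C), coda /∅/ ok; σ2 onset /l/, coda /∅/ ok → licit
bgwu — violates constraint 2: syllable 1 onset /bgw/ has 3 consonants (> 2) → illicit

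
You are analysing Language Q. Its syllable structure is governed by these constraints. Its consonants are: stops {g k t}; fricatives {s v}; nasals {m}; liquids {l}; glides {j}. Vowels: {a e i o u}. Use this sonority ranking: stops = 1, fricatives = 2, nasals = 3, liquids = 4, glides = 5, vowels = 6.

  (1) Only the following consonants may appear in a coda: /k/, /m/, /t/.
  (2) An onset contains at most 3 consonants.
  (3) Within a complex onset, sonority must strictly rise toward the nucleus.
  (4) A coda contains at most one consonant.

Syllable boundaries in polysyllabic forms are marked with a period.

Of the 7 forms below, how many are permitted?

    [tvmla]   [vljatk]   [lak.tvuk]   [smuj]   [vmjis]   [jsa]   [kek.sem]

2

[tvmla] — violates constraint 2: syllable 1 onset /tvml/ has 4 consonants (> 3) → not permitted
[vljatk] — violates constraint 4: syllable 1 coda /tk/ has 2 consonants (> 1) → not permitted
[lak.tvuk] — σ1 onset /l/, coda /k/ ok; σ2 onset /tv/ (1→2 rises), coda /k/ ok → permitted
[smuj] — violates constraint 1: syllable 1 coda contains /j/, which is not a licensed coda consonant → not permitted
[vmjis] — violates constraint 1: syllable 1 coda contains /s/, which is not a licensed coda consonant → not permitted
[jsa] — violates constraint 3: syllable 1 onset /js/: /j/ (glide, 5) → /s/ (fricative, 2) does not rise → not permitted
[kek.sem] — σ1 onset /k/, coda /k/ ok; σ2 onset /s/, coda /m/ ok → permitted
Permitted: [lak.tvuk], [kek.sem] → 2.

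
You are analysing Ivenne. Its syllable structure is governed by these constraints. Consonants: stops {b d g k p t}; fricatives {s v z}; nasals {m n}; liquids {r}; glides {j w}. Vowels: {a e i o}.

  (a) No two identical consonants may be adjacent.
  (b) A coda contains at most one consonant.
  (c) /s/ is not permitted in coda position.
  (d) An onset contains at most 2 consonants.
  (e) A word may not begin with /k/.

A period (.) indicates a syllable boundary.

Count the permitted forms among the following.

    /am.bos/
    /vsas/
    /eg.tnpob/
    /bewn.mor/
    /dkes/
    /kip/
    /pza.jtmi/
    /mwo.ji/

1

/am.bos/ — violates constraint (c): syllable 2 coda contains /s/ → not permitted
/vsas/ — violates constraint (c): syllable 1 coda contains /s/ → not permitted
/eg.tnpob/ — violates constraint (d): syllable 2 onset /tnp/ has 3 consonants (> 2) → not permitted
/bewn.mor/ — violates constraint (b): syllable 1 coda /wn/ has 2 consonants (> 1) → not permitted
/dkes/ — violates constraint (c): syllable 1 coda contains /s/ → not permitted
/kip/ — violates constraint (e): word begins with /k/ → not permitted
/pza.jtmi/ — violates constraint (d): syllable 2 onset /jtm/ has 3 consonants (> 2) → not permitted
/mwo.ji/ — σ1 onset /mw/ (2C), coda /∅/ ok; σ2 onset /j/, coda /∅/ ok → permitted
Permitted: /mwo.ji/ → 1.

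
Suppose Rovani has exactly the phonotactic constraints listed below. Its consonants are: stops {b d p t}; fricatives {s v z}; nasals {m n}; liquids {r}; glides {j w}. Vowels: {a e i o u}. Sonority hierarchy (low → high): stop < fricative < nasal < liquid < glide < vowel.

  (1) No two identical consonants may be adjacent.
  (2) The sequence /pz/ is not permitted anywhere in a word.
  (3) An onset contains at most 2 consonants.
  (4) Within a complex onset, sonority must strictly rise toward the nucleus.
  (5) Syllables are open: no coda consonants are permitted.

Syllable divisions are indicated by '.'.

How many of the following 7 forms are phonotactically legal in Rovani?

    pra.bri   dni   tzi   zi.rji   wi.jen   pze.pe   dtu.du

pra.bri — σ1 onset /pr/ (1→4 rises), coda /∅/ ok; σ2 onset /br/ (1→4 rises), coda /∅/ ok → phonotactically legal
dni — σ1 onset /dn/ (1→3 rises), coda /∅/ ok → phonotactically legal
tzi — σ1 onset /tz/ (1→2 rises), coda /∅/ ok → phonotactically legal
zi.rji — σ1 onset /z/, coda /∅/ ok; σ2 onset /rj/ (4→5 rises), coda /∅/ ok → phonotactically legal
wi.jen — violates constraint 5: syllable 2 coda /n/ has 1 consonant (> 0) → phonotactically illegal
pze.pe — violates constraint 2: contains banned sequence /pz/ → phonotactically illegal
dtu.du — violates constraint 4: syllable 1 onset /dt/: /d/ (stop, 1) → /t/ (stop, 1) does not rise → phonotactically illegal
Phonotactically legal: pra.bri, dni, tzi, zi.rji → 4.

4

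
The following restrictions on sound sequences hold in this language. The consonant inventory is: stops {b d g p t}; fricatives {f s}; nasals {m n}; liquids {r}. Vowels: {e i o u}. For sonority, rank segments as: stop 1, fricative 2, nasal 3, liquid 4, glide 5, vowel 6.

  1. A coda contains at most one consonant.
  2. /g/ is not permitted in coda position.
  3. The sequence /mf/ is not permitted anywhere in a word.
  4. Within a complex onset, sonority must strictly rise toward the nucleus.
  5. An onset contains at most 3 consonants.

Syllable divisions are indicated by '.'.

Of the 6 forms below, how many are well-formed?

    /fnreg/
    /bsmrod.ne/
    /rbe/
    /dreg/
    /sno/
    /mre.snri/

2

/fnreg/ — violates constraint 2: syllable 1 coda contains /g/ → ill-formed
/bsmrod.ne/ — violates constraint 5: syllable 1 onset /bsmr/ has 4 consonants (> 3) → ill-formed
/rbe/ — violates constraint 4: syllable 1 onset /rb/: /r/ (liquid, 4) → /b/ (stop, 1) does not rise → ill-formed
/dreg/ — violates constraint 2: syllable 1 coda contains /g/ → ill-formed
/sno/ — σ1 onset /sn/ (2→3 rises), coda /∅/ ok → well-formed
/mre.snri/ — σ1 onset /mr/ (3→4 rises), coda /∅/ ok; σ2 onset /snr/ (2→3→4 rises), coda /∅/ ok → well-formed
Well-formed: /sno/, /mre.snri/ → 2.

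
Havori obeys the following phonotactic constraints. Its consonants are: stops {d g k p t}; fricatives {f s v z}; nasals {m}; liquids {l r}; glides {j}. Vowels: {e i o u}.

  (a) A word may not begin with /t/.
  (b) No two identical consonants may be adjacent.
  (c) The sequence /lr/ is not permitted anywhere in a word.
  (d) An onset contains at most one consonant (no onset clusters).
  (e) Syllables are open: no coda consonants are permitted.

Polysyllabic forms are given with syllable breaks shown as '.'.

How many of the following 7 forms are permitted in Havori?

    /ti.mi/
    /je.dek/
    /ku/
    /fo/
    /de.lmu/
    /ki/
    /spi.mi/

3

/ti.mi/ — violates constraint (a): word begins with /t/ → not permitted
/je.dek/ — violates constraint (e): syllable 2 coda /k/ has 1 consonant (> 0) → not permitted
/ku/ — σ1 onset /k/, coda /∅/ ok → permitted
/fo/ — σ1 onset /f/, coda /∅/ ok → permitted
/de.lmu/ — violates constraint (d): syllable 2 onset /lm/ has 2 consonants (> 1) → not permitted
/ki/ — σ1 onset /k/, coda /∅/ ok → permitted
/spi.mi/ — violates constraint (d): syllable 1 onset /sp/ has 2 consonants (> 1) → not permitted
Permitted: /ku/, /fo/, /ki/ → 3.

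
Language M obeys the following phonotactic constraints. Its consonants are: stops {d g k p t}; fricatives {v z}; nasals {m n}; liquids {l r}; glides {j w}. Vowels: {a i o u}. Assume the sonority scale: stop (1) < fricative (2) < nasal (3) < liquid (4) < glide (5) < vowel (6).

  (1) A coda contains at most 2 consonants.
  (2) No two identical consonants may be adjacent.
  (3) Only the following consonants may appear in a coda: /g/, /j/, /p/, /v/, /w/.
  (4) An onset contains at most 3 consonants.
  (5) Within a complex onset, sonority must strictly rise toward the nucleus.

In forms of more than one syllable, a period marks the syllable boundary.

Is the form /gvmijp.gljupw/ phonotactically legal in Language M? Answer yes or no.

/gvmijp.gljupw/ — σ1 onset /gvm/ (1→2→3 rises), coda /jp/ (2C) ok; σ2 onset /glj/ (1→4→5 rises), coda /pw/ (2C) ok → phonotactically legal

yes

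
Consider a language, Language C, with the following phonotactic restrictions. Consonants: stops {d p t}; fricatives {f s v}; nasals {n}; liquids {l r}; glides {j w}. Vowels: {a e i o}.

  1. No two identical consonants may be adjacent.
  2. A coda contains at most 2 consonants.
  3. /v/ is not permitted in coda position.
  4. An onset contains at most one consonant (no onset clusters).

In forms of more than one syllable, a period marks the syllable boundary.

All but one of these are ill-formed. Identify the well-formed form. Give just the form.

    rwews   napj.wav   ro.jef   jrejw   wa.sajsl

rwews — violates constraint 4: syllable 1 onset /rw/ has 2 consonants (> 1) → ill-formed
napj.wav — violates constraint 3: syllable 2 coda contains /v/ → ill-formed
ro.jef — σ1 onset /r/, coda /∅/ ok; σ2 onset /j/, coda /f/ ok → well-formed
jrejw — violates constraint 4: syllable 1 onset /jr/ has 2 consonants (> 1) → ill-formed
wa.sajsl — violates constraint 2: syllable 2 coda /jsl/ has 3 consonants (> 2) → ill-formed

ro.jef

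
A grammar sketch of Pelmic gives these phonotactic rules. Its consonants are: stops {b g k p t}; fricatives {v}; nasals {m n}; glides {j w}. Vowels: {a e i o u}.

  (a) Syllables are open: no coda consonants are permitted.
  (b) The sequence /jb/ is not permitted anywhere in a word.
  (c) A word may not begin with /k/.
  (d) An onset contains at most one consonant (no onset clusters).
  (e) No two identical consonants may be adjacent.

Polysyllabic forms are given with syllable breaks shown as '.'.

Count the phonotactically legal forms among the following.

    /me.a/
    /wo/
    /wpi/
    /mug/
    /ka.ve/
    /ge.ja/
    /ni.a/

4

/me.a/ — σ1 onset /m/, coda /∅/ ok; σ2 onset /∅/, coda /∅/ ok → phonotactically legal
/wo/ — σ1 onset /w/, coda /∅/ ok → phonotactically legal
/wpi/ — violates constraint (d): syllable 1 onset /wp/ has 2 consonants (> 1) → phonotactically illegal
/mug/ — violates constraint (a): syllable 1 coda /g/ has 1 consonant (> 0) → phonotactically illegal
/ka.ve/ — violates constraint (c): word begins with /k/ → phonotactically illegal
/ge.ja/ — σ1 onset /g/, coda /∅/ ok; σ2 onset /j/, coda /∅/ ok → phonotactically legal
/ni.a/ — σ1 onset /n/, coda /∅/ ok; σ2 onset /∅/, coda /∅/ ok → phonotactically legal
Phonotactically legal: /me.a/, /wo/, /ge.ja/, /ni.a/ → 4.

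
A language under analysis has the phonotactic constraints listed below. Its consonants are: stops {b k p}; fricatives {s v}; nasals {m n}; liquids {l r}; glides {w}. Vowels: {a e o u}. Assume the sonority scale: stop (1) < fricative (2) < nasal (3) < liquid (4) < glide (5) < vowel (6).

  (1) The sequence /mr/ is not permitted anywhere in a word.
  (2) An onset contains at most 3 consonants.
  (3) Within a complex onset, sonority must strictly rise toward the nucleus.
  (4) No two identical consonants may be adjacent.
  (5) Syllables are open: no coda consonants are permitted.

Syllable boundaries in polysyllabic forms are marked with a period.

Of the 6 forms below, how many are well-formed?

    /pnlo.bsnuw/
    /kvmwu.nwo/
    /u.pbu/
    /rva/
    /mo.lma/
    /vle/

1

/pnlo.bsnuw/ — violates constraint 5: syllable 2 coda /w/ has 1 consonant (> 0) → ill-formed
/kvmwu.nwo/ — violates constraint 2: syllable 1 onset /kvmw/ has 4 consonants (> 3) → ill-formed
/u.pbu/ — violates constraint 3: syllable 2 onset /pb/: /p/ (stop, 1) → /b/ (stop, 1) does not rise → ill-formed
/rva/ — violates constraint 3: syllable 1 onset /rv/: /r/ (liquid, 4) → /v/ (fricative, 2) does not rise → ill-formed
/mo.lma/ — violates constraint 3: syllable 2 onset /lm/: /l/ (liquid, 4) → /m/ (nasal, 3) does not rise → ill-formed
/vle/ — σ1 onset /vl/ (2→4 rises), coda /∅/ ok → well-formed
Well-formed: /vle/ → 1.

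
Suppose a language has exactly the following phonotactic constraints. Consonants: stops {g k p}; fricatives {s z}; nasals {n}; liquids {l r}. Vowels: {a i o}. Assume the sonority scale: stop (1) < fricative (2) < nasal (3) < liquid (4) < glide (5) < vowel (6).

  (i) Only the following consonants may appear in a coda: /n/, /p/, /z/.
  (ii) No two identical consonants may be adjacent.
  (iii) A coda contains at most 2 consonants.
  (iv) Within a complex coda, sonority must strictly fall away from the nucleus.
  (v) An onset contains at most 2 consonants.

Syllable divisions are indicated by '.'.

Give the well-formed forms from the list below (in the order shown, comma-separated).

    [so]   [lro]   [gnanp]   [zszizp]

[so], [lro], [gnanp]

[so] — σ1 onset /s/, coda /∅/ ok → well-formed
[lro] — σ1 onset /lr/ (2C), coda /∅/ ok → well-formed
[gnanp] — σ1 onset /gn/ (2C), coda /np/ (3→1 falls) ok → well-formed
[zszizp] — violates constraint (v): syllable 1 onset /zsz/ has 3 consonants (> 2) → ill-formed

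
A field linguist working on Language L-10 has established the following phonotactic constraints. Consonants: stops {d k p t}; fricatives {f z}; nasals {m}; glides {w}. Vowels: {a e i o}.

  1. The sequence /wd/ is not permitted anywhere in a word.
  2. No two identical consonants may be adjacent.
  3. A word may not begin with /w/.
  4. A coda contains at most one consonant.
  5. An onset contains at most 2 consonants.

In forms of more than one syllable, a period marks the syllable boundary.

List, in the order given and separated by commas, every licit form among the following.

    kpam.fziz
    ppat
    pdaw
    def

kpam.fziz — σ1 onset /kp/ (2C), coda /m/ ok; σ2 onset /fz/ (2C), coda /z/ ok → licit
ppat — violates constraint 2: adjacent identical consonants /pp/ → illicit
pdaw — σ1 onset /pd/ (2C), coda /w/ ok → licit
def — σ1 onset /d/, coda /f/ ok → licit

kpam.fziz, pdaw, def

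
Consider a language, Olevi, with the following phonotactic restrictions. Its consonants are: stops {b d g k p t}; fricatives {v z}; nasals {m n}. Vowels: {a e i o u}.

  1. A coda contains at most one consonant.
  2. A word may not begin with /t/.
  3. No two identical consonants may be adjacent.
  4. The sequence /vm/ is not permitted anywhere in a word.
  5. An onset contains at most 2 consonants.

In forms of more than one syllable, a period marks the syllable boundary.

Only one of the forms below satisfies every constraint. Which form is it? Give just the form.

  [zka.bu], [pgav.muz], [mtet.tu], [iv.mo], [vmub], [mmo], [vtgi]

[zka.bu] — σ1 onset /zk/ (2C), coda /∅/ ok; σ2 onset /b/, coda /∅/ ok → well-formed
[pgav.muz] — violates constraint 4: contains banned sequence /vm/ → ill-formed
[mtet.tu] — violates constraint 3: adjacent identical consonants /tt/ → ill-formed
[iv.mo] — violates constraint 4: contains banned sequence /vm/ → ill-formed
[vmub] — violates constraint 4: contains banned sequence /vm/ → ill-formed
[mmo] — violates constraint 3: adjacent identical consonants /mm/ → ill-formed
[vtgi] — violates constraint 5: syllable 1 onset /vtg/ has 3 consonants (> 2) → ill-formed

[zka.bu]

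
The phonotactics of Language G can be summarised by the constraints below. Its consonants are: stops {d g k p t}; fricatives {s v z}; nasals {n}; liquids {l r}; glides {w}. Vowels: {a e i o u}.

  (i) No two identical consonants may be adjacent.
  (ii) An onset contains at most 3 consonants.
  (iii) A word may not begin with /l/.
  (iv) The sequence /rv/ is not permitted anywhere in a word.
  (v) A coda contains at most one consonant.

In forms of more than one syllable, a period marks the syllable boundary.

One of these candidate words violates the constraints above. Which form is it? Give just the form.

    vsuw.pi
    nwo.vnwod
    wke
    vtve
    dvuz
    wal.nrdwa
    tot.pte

vsuw.pi — σ1 onset /vs/ (2C), coda /w/ ok; σ2 onset /p/, coda /∅/ ok → phonotactically legal
nwo.vnwod — σ1 onset /nw/ (2C), coda /∅/ ok; σ2 onset /vnw/ (3C), coda /d/ ok → phonotactically legal
wke — σ1 onset /wk/ (2C), coda /∅/ ok → phonotactically legal
vtve — σ1 onset /vtv/ (3C), coda /∅/ ok → phonotactically legal
dvuz — σ1 onset /dv/ (2C), coda /z/ ok → phonotactically legal
wal.nrdwa — violates constraint (ii): syllable 2 onset /nrdw/ has 4 consonants (> 3) → phonotactically illegal
tot.pte — σ1 onset /t/, coda /t/ ok; σ2 onset /pt/ (2C), coda /∅/ ok → phonotactically legal

wal.nrdwa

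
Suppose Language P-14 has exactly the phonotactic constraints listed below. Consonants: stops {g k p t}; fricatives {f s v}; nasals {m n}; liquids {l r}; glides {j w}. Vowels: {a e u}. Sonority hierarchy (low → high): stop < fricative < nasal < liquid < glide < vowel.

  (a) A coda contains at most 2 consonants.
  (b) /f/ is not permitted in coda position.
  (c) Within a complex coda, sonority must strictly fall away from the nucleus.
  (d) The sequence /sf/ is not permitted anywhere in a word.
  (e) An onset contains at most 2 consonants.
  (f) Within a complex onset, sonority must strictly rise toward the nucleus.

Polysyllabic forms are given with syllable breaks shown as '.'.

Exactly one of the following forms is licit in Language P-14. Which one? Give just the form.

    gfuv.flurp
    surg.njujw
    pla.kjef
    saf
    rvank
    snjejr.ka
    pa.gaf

gfuv.flurp — σ1 onset /gf/ (1→2 rises), coda /v/ ok; σ2 onset /fl/ (2→4 rises), coda /rp/ (4→1 falls) ok → licit
surg.njujw — violates constraint (c): syllable 2 coda /jw/: /j/ (glide, 5) → /w/ (glide, 5) does not fall → illicit
pla.kjef — violates constraint (b): syllable 2 coda contains /f/ → illicit
saf — violates constraint (b): syllable 1 coda contains /f/ → illicit
rvank — violates constraint (f): syllable 1 onset /rv/: /r/ (liquid, 4) → /v/ (fricative, 2) does not rise → illicit
snjejr.ka — violates constraint (e): syllable 1 onset /snj/ has 3 consonants (> 2) → illicit
pa.gaf — violates constraint (b): syllable 2 coda contains /f/ → illicit

gfuv.flurp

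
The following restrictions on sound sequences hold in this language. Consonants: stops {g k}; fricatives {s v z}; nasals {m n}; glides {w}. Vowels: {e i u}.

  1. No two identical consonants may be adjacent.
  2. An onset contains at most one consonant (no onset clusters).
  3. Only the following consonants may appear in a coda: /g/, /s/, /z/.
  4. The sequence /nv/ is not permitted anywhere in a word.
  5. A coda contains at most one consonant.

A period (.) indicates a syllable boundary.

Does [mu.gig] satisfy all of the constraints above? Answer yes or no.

yes

[mu.gig] — σ1 onset /m/, coda /∅/ ok; σ2 onset /g/, coda /g/ ok → licit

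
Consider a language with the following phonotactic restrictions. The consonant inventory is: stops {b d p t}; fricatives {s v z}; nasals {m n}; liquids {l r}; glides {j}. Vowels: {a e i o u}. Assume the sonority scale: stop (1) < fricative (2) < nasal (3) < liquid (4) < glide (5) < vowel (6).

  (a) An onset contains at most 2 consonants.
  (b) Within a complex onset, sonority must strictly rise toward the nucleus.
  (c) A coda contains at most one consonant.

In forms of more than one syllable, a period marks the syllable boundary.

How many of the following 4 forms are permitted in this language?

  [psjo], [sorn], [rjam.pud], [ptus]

[psjo] — violates constraint (a): syllable 1 onset /psj/ has 3 consonants (> 2) → not permitted
[sorn] — violates constraint (c): syllable 1 coda /rn/ has 2 consonants (> 1) → not permitted
[rjam.pud] — σ1 onset /rj/ (4→5 rises), coda /m/ ok; σ2 onset /p/, coda /d/ ok → permitted
[ptus] — violates constraint (b): syllable 1 onset /pt/: /p/ (stop, 1) → /t/ (stop, 1) does not rise → not permitted
Permitted: [rjam.pud] → 1.

1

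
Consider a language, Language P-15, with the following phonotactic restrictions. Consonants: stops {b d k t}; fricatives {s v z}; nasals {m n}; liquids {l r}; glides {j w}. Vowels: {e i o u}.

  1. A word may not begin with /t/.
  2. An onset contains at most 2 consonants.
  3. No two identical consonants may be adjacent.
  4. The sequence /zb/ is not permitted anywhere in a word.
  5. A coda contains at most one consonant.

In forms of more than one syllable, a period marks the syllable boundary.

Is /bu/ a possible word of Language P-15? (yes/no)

/bu/ — σ1 onset /b/, coda /∅/ ok → phonotactically legal

yes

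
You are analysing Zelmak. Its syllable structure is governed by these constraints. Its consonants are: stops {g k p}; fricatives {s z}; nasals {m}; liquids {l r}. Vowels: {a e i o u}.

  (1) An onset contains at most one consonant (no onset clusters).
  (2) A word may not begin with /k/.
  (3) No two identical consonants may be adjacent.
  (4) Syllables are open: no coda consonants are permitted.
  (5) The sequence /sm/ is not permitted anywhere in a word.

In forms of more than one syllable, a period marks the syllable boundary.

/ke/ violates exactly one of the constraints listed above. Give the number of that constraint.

2

/ke/: word begins with /k/.
This is a violation of constraint 2: "A word may not begin with /k/."
The remaining constraints (1, 3, 4, 5) are satisfied.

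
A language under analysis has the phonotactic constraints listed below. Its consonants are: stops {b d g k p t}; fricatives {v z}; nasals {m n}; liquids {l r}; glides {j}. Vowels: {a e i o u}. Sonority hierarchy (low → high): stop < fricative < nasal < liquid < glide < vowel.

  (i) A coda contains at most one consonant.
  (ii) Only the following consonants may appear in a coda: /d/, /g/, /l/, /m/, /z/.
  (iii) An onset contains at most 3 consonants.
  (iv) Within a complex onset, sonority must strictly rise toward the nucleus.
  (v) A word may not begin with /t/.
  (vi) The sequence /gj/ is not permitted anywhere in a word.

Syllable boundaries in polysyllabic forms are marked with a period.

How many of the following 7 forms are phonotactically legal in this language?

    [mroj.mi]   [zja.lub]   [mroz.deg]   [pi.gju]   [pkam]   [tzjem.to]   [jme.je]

1

[mroj.mi] — violates constraint (ii): syllable 1 coda contains /j/, which is not a licensed coda consonant → phonotactically illegal
[zja.lub] — violates constraint (ii): syllable 2 coda contains /b/, which is not a licensed coda consonant → phonotactically illegal
[mroz.deg] — σ1 onset /mr/ (3→4 rises), coda /z/ ok; σ2 onset /d/, coda /g/ ok → phonotactically legal
[pi.gju] — violates constraint (vi): contains banned sequence /gj/ → phonotactically illegal
[pkam] — violates constraint (iv): syllable 1 onset /pk/: /p/ (stop, 1) → /k/ (stop, 1) does not rise → phonotactically illegal
[tzjem.to] — violates constraint (v): word begins with /t/ → phonotactically illegal
[jme.je] — violates constraint (iv): syllable 1 onset /jm/: /j/ (glide, 5) → /m/ (nasal, 3) does not rise → phonotactically illegal
Phonotactically legal: [mroz.deg] → 1.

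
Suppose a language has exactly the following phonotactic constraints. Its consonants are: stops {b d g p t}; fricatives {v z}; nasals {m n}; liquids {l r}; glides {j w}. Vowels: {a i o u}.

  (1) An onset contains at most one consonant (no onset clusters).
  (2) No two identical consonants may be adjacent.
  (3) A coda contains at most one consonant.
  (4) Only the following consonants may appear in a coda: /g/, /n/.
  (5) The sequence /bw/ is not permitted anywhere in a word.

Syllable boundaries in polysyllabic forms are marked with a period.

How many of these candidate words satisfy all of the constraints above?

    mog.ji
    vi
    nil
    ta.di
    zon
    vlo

4

mog.ji — σ1 onset /m/, coda /g/ ok; σ2 onset /j/, coda /∅/ ok → licit
vi — σ1 onset /v/, coda /∅/ ok → licit
nil — violates constraint 4: syllable 1 coda contains /l/, which is not a licensed coda consonant → illicit
ta.di — σ1 onset /t/, coda /∅/ ok; σ2 onset /d/, coda /∅/ ok → licit
zon — σ1 onset /z/, coda /n/ ok → licit
vlo — violates constraint 1: syllable 1 onset /vl/ has 2 consonants (> 1) → illicit
Licit: mog.ji, vi, ta.di, zon → 4.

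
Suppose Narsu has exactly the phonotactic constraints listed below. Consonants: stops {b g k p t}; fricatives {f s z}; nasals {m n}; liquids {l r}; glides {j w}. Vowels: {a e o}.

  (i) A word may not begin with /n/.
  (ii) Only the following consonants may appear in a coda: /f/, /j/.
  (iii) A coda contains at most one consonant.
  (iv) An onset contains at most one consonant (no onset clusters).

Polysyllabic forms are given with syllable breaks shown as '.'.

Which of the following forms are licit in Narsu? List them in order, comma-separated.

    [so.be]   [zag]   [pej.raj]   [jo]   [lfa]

[so.be], [pej.raj], [jo]

[so.be] — σ1 onset /s/, coda /∅/ ok; σ2 onset /b/, coda /∅/ ok → licit
[zag] — violates constraint (ii): syllable 1 coda contains /g/, which is not a licensed coda consonant → illicit
[pej.raj] — σ1 onset /p/, coda /j/ ok; σ2 onset /r/, coda /j/ ok → licit
[jo] — σ1 onset /j/, coda /∅/ ok → licit
[lfa] — violates constraint (iv): syllable 1 onset /lf/ has 2 consonants (> 1) → illicit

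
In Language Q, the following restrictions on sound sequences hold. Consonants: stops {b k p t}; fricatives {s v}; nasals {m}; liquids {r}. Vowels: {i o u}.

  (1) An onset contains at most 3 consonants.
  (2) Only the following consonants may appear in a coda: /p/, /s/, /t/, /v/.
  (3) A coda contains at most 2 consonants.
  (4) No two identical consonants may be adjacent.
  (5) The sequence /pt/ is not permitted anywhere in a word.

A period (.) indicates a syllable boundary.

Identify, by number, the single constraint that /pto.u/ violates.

5

/pto.u/: contains banned sequence /pt/.
This is a violation of constraint 5: "The sequence /pt/ is not permitted anywhere in a word."
The remaining constraints (1, 2, 3, 4) are satisfied.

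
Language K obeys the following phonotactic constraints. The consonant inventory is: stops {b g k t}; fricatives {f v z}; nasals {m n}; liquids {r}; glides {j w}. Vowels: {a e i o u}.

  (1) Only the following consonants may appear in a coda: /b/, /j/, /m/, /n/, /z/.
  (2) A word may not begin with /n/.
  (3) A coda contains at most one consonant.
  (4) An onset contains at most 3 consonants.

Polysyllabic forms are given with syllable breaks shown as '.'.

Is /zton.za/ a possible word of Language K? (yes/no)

/zton.za/ — σ1 onset /zt/ (2C), coda /n/ ok; σ2 onset /z/, coda /∅/ ok → well-formed

yes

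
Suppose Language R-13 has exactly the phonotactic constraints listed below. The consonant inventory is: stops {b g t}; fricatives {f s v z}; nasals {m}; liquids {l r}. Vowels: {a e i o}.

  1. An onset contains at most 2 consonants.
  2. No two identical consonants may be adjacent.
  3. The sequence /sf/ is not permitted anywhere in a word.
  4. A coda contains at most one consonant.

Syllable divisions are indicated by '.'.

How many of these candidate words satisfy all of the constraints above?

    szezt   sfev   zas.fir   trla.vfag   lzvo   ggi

szezt — violates constraint 4: syllable 1 coda /zt/ has 2 consonants (> 1) → illicit
sfev — violates constraint 3: contains banned sequence /sf/ → illicit
zas.fir — violates constraint 3: contains banned sequence /sf/ → illicit
trla.vfag — violates constraint 1: syllable 1 onset /trl/ has 3 consonants (> 2) → illicit
lzvo — violates constraint 1: syllable 1 onset /lzv/ has 3 consonants (> 2) → illicit
ggi — violates constraint 2: adjacent identical consonants /gg/ → illicit
No form is licit → 0.

0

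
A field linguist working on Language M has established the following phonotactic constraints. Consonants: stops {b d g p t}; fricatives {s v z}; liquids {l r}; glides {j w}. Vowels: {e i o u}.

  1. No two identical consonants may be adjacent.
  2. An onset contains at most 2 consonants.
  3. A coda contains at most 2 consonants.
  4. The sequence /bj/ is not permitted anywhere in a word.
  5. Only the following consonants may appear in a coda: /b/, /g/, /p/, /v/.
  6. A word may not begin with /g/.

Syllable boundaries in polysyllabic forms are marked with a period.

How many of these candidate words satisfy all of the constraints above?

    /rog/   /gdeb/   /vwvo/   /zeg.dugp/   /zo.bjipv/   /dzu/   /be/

/rog/ — σ1 onset /r/, coda /g/ ok → phonotactically legal
/gdeb/ — violates constraint 6: word begins with /g/ → phonotactically illegal
/vwvo/ — violates constraint 2: syllable 1 onset /vwv/ has 3 consonants (> 2) → phonotactically illegal
/zeg.dugp/ — σ1 onset /z/, coda /g/ ok; σ2 onset /d/, coda /gp/ (2C) ok → phonotactically legal
/zo.bjipv/ — violates constraint 4: contains banned sequence /bj/ → phonotactically illegal
/dzu/ — σ1 onset /dz/ (2C), coda /∅/ ok → phonotactically legal
/be/ — σ1 onset /b/, coda /∅/ ok → phonotactically legal
Phonotactically legal: /rog/, /zeg.dugp/, /dzu/, /be/ → 4.

4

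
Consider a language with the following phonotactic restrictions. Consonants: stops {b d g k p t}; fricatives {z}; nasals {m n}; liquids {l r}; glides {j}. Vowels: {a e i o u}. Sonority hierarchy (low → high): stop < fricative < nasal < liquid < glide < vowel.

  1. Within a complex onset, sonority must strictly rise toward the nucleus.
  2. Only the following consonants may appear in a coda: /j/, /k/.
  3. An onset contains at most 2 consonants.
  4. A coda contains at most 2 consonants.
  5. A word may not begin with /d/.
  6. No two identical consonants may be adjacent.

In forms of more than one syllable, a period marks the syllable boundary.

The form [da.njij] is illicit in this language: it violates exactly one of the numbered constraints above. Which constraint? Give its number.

[da.njij]: word begins with /d/.
This is a violation of constraint 5: "A word may not begin with /d/."
The remaining constraints (1, 2, 3, 4, 6) are satisfied.

5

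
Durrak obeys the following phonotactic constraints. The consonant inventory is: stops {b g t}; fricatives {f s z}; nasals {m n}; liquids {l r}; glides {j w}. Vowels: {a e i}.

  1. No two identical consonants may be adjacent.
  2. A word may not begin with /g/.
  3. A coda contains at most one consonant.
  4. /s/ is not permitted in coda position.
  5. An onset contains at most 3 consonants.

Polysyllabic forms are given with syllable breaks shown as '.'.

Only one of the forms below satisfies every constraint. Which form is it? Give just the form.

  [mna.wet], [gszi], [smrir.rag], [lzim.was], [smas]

[mna.wet]

[mna.wet] — σ1 onset /mn/ (2C), coda /∅/ ok; σ2 onset /w/, coda /t/ ok → well-formed
[gszi] — violates constraint 2: word begins with /g/ → ill-formed
[smrir.rag] — violates constraint 1: adjacent identical consonants /rr/ → ill-formed
[lzim.was] — violates constraint 4: syllable 2 coda contains /s/ → ill-formed
[smas] — violates constraint 4: syllable 1 coda contains /s/ → ill-formed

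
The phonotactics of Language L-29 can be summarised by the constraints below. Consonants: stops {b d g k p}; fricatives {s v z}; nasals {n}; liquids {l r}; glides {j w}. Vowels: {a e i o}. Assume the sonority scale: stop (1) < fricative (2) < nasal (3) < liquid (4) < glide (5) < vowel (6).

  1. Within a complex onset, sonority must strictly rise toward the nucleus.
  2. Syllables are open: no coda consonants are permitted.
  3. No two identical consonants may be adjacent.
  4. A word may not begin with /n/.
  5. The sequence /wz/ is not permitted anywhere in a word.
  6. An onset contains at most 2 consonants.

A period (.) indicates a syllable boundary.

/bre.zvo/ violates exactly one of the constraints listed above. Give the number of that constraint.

/bre.zvo/: syllable 2 onset /zv/: /z/ (fricative, 2) → /v/ (fricative, 2) does not rise.
This is a violation of constraint 1: "Within a complex onset, sonority must strictly rise toward the nucleus."
The remaining constraints (2, 3, 4, 5, 6) are satisfied.

1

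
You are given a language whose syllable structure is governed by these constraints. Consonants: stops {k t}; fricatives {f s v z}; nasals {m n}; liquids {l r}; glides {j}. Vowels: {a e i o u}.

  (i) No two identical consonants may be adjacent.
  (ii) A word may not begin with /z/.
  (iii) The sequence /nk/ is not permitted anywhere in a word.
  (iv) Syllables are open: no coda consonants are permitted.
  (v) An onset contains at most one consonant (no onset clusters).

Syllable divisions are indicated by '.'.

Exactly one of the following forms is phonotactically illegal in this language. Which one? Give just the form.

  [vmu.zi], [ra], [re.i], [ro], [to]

[vmu.zi]

[vmu.zi] — violates constraint (v): syllable 1 onset /vm/ has 2 consonants (> 1) → phonotactically illegal
[ra] — σ1 onset /r/, coda /∅/ ok → phonotactically legal
[re.i] — σ1 onset /r/, coda /∅/ ok; σ2 onset /∅/, coda /∅/ ok → phonotactically legal
[ro] — σ1 onset /r/, coda /∅/ ok → phonotactically legal
[to] — σ1 onset /t/, coda /∅/ ok → phonotactically legal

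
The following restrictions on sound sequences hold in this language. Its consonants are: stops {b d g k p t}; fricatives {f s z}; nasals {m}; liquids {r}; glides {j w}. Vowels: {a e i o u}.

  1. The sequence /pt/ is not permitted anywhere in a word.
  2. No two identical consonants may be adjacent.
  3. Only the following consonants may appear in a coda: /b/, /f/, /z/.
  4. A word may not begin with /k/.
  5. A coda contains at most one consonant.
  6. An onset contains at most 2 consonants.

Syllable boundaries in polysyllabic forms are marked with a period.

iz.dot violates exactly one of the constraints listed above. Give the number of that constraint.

3

iz.dot: syllable 2 coda contains /t/, which is not a licensed coda consonant.
This is a violation of constraint 3: "Only the following consonants may appear in a coda: /b/, /f/, /z/."
The remaining constraints (1, 2, 4, 5, 6) are satisfied.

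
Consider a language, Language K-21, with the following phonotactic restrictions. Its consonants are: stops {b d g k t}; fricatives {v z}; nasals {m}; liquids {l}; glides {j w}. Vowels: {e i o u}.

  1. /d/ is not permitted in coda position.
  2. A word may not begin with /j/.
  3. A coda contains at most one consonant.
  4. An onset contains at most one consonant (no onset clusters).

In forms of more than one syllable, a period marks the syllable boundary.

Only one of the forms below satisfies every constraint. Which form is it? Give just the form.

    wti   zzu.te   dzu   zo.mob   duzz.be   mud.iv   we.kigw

wti — violates constraint 4: syllable 1 onset /wt/ has 2 consonants (> 1) → ill-formed
zzu.te — violates constraint 4: syllable 1 onset /zz/ has 2 consonants (> 1) → ill-formed
dzu — violates constraint 4: syllable 1 onset /dz/ has 2 consonants (> 1) → ill-formed
zo.mob — σ1 onset /z/, coda /∅/ ok; σ2 onset /m/, coda /b/ ok → well-formed
duzz.be — violates constraint 3: syllable 1 coda /zz/ has 2 consonants (> 1) → ill-formed
mud.iv — violates constraint 1: syllable 1 coda contains /d/ → ill-formed
we.kigw — violates constraint 3: syllable 2 coda /gw/ has 2 consonants (> 1) → ill-formed

zo.mob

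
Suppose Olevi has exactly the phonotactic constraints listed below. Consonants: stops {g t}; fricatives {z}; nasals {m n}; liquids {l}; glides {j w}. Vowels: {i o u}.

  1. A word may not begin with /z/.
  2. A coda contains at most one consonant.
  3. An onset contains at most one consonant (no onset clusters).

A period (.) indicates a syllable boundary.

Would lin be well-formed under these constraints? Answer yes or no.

yes

lin — σ1 onset /l/, coda /n/ ok → well-formed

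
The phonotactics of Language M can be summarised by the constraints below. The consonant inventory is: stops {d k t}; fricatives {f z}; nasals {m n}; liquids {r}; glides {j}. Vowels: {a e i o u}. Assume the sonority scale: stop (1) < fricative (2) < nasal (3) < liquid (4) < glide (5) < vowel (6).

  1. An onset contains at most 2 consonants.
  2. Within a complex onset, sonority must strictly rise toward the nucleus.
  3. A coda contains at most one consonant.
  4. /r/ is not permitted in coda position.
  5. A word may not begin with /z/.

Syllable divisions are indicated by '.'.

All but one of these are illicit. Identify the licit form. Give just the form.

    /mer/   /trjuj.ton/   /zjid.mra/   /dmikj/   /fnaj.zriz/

/fnaj.zriz/

/mer/ — violates constraint 4: syllable 1 coda contains /r/ → illicit
/trjuj.ton/ — violates constraint 1: syllable 1 onset /trj/ has 3 consonants (> 2) → illicit
/zjid.mra/ — violates constraint 5: word begins with /z/ → illicit
/dmikj/ — violates constraint 3: syllable 1 coda /kj/ has 2 consonants (> 1) → illicit
/fnaj.zriz/ — σ1 onset /fn/ (2→3 rises), coda /j/ ok; σ2 onset /zr/ (2→4 rises), coda /z/ ok → licit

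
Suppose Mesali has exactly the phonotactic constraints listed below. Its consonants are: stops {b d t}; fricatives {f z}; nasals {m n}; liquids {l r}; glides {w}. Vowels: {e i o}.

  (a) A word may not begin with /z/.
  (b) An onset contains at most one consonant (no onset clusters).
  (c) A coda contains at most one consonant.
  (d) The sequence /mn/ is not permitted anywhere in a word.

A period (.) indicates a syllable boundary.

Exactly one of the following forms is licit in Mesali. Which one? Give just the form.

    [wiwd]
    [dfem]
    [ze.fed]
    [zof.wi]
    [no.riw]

[wiwd] — violates constraint (c): syllable 1 coda /wd/ has 2 consonants (> 1) → illicit
[dfem] — violates constraint (b): syllable 1 onset /df/ has 2 consonants (> 1) → illicit
[ze.fed] — violates constraint (a): word begins with /z/ → illicit
[zof.wi] — violates constraint (a): word begins with /z/ → illicit
[no.riw] — σ1 onset /n/, coda /∅/ ok; σ2 onset /r/, coda /w/ ok → licit

[no.riw]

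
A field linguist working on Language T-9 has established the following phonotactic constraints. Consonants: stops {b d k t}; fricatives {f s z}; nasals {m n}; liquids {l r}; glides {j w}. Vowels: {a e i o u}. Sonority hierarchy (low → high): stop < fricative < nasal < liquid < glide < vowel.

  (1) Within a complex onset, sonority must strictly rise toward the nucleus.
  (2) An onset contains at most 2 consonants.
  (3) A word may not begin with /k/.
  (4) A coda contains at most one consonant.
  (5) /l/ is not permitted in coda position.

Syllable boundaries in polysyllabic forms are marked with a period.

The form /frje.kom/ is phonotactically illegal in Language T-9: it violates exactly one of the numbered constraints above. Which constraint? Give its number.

2

/frje.kom/: syllable 1 onset /frj/ has 3 consonants (> 2).
This is a violation of constraint 2: "An onset contains at most 2 consonants."
The remaining constraints (1, 3, 4, 5) are satisfied.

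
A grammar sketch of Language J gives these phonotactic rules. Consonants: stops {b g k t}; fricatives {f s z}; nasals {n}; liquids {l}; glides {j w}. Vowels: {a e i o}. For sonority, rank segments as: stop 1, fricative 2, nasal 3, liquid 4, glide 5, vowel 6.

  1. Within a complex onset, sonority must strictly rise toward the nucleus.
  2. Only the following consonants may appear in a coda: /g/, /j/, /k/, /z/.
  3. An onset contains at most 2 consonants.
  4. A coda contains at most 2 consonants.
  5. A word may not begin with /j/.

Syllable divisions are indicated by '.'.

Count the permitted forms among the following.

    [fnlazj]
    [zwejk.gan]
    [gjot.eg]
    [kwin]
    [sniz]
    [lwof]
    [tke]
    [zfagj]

1

[fnlazj] — violates constraint 3: syllable 1 onset /fnl/ has 3 consonants (> 2) → not permitted
[zwejk.gan] — violates constraint 2: syllable 2 coda contains /n/, which is not a licensed coda consonant → not permitted
[gjot.eg] — violates constraint 2: syllable 1 coda contains /t/, which is not a licensed coda consonant → not permitted
[kwin] — violates constraint 2: syllable 1 coda contains /n/, which is not a licensed coda consonant → not permitted
[sniz] — σ1 onset /sn/ (2→3 rises), coda /z/ ok → permitted
[lwof] — violates constraint 2: syllable 1 coda contains /f/, which is not a licensed coda consonant → not permitted
[tke] — violates constraint 1: syllable 1 onset /tk/: /t/ (stop, 1) → /k/ (stop, 1) does not rise → not permitted
[zfagj] — violates constraint 1: syllable 1 onset /zf/: /z/ (fricative, 2) → /f/ (fricative, 2) does not rise → not permitted
Permitted: [sniz] → 1.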